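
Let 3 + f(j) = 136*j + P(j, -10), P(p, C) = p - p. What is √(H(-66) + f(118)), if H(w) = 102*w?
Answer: √9313 ≈ 96.504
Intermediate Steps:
P(p, C) = 0
f(j) = -3 + 136*j (f(j) = -3 + (136*j + 0) = -3 + 136*j)
√(H(-66) + f(118)) = √(102*(-66) + (-3 + 136*118)) = √(-6732 + (-3 + 16048)) = √(-6732 + 16045) = √9313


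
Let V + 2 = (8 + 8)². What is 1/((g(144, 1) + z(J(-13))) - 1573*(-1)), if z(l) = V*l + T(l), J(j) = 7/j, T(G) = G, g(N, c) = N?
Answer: 13/20536 ≈ 0.00063303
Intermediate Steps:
V = 254 (V = -2 + (8 + 8)² = -2 + 16² = -2 + 256 = 254)
z(l) = 255*l (z(l) = 254*l + l = 255*l)
1/((g(144, 1) + z(J(-13))) - 1573*(-1)) = 1/((144 + 255*(7/(-13))) - 1573*(-1)) = 1/((144 + 255*(7*(-1/13))) + 1573) = 1/((144 + 255*(-7/13)) + 1573) = 1/((144 - 1785/13) + 1573) = 1/(87/13 + 1573) = 1/(20536/13) = 13/20536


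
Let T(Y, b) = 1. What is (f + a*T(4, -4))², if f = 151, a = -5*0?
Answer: 22801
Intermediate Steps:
a = 0
(f + a*T(4, -4))² = (151 + 0*1)² = (151 + 0)² = 151² = 22801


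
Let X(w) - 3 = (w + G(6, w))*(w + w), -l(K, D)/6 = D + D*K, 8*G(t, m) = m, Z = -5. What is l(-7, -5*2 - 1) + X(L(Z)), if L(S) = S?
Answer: -1347/4 ≈ -336.75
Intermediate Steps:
G(t, m) = m/8
l(K, D) = -6*D - 6*D*K (l(K, D) = -6*(D + D*K) = -6*D - 6*D*K)
X(w) = 3 + 9*w²/4 (X(w) = 3 + (w + w/8)*(w + w) = 3 + (9*w/8)*(2*w) = 3 + 9*w²/4)
l(-7, -5*2 - 1) + X(L(Z)) = -6*(-5*2 - 1)*(1 - 7) + (3 + (9/4)*(-5)²) = -6*(-10 - 1)*(-6) + (3 + (9/4)*25) = -6*(-11)*(-6) + (3 + 225/4) = -396 + 237/4 = -1347/4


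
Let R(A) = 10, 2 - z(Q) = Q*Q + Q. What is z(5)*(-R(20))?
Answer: 280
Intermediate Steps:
z(Q) = 2 - Q - Q**2 (z(Q) = 2 - (Q*Q + Q) = 2 - (Q**2 + Q) = 2 - (Q + Q**2) = 2 + (-Q - Q**2) = 2 - Q - Q**2)
z(5)*(-R(20)) = (2 - 1*5 - 1*5**2)*(-1*10) = (2 - 5 - 1*25)*(-10) = (2 - 5 - 25)*(-10) = -28*(-10) = 280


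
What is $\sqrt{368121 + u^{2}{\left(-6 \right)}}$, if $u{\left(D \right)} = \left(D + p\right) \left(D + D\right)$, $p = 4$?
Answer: $\sqrt{368697} \approx 607.2$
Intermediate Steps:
$u{\left(D \right)} = 2 D \left(4 + D\right)$ ($u{\left(D \right)} = \left(D + 4\right) \left(D + D\right) = \left(4 + D\right) 2 D = 2 D \left(4 + D\right)$)
$\sqrt{368121 + u^{2}{\left(-6 \right)}} = \sqrt{368121 + \left(2 \left(-6\right) \left(4 - 6\right)\right)^{2}} = \sqrt{368121 + \left(2 \left(-6\right) \left(-2\right)\right)^{2}} = \sqrt{368121 + 24^{2}} = \sqrt{368121 + 576} = \sqrt{368697}$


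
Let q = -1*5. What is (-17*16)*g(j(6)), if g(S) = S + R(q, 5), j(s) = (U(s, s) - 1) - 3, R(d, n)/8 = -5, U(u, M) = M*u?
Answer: 2176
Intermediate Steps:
q = -5
R(d, n) = -40 (R(d, n) = 8*(-5) = -40)
j(s) = -4 + s² (j(s) = (s*s - 1) - 3 = (s² - 1) - 3 = (-1 + s²) - 3 = -4 + s²)
g(S) = -40 + S (g(S) = S - 40 = -40 + S)
(-17*16)*g(j(6)) = (-17*16)*(-40 + (-4 + 6²)) = -272*(-40 + (-4 + 36)) = -272*(-40 + 32) = -272*(-8) = 2176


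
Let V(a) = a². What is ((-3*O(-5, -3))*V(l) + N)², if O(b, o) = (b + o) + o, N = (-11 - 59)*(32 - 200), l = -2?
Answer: 141419664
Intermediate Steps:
N = 11760 (N = -70*(-168) = 11760)
O(b, o) = b + 2*o
((-3*O(-5, -3))*V(l) + N)² = (-3*(-5 + 2*(-3))*(-2)² + 11760)² = (-3*(-5 - 6)*4 + 11760)² = (-3*(-11)*4 + 11760)² = (33*4 + 11760)² = (132 + 11760)² = 11892² = 141419664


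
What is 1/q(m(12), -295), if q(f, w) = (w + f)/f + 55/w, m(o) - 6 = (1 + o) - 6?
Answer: -767/16781 ≈ -0.045706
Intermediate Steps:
m(o) = 1 + o (m(o) = 6 + ((1 + o) - 6) = 6 + (-5 + o) = 1 + o)
q(f, w) = 55/w + (f + w)/f (q(f, w) = (f + w)/f + 55/w = 55/w + (f + w)/f)
1/q(m(12), -295) = 1/(1 + 55/(-295) - 295/(1 + 12)) = 1/(1 + 55*(-1/295) - 295/13) = 1/(1 - 11/59 - 295*1/13) = 1/(1 - 11/59 - 295/13) = 1/(-16781/767) = -767/16781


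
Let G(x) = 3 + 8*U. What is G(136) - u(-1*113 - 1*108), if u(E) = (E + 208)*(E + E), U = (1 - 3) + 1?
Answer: -5751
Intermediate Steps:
U = -1 (U = -2 + 1 = -1)
G(x) = -5 (G(x) = 3 + 8*(-1) = 3 - 8 = -5)
u(E) = 2*E*(208 + E) (u(E) = (208 + E)*(2*E) = 2*E*(208 + E))
G(136) - u(-1*113 - 1*108) = -5 - 2*(-1*113 - 1*108)*(208 + (-1*113 - 1*108)) = -5 - 2*(-113 - 108)*(208 + (-113 - 108)) = -5 - 2*(-221)*(208 - 221) = -5 - 2*(-221)*(-13) = -5 - 1*5746 = -5 - 5746 = -5751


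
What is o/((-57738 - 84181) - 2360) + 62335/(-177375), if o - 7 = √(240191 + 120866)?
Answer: -599658206/1706099175 - √361057/144279 ≈ -0.35564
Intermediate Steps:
o = 7 + √361057 (o = 7 + √(240191 + 120866) = 7 + √361057 ≈ 607.88)
o/((-57738 - 84181) - 2360) + 62335/(-177375) = (7 + √361057)/((-57738 - 84181) - 2360) + 62335/(-177375) = (7 + √361057)/(-141919 - 2360) + 62335*(-1/177375) = (7 + √361057)/(-144279) - 12467/35475 = (7 + √361057)*(-1/144279) - 12467/35475 = (-7/144279 - √361057/144279) - 12467/35475 = -599658206/1706099175 - √361057/144279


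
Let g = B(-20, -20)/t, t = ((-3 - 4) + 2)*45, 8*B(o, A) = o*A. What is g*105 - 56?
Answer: -238/3 ≈ -79.333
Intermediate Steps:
B(o, A) = A*o/8 (B(o, A) = (o*A)/8 = (A*o)/8 = A*o/8)
t = -225 (t = (-7 + 2)*45 = -5*45 = -225)
g = -2/9 (g = ((⅛)*(-20)*(-20))/(-225) = 50*(-1/225) = -2/9 ≈ -0.22222)
g*105 - 56 = -2/9*105 - 56 = -70/3 - 56 = -238/3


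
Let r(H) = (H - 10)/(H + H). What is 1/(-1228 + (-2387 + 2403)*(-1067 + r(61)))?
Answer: -61/1115892 ≈ -5.4665e-5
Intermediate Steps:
r(H) = (-10 + H)/(2*H) (r(H) = (-10 + H)/((2*H)) = (-10 + H)*(1/(2*H)) = (-10 + H)/(2*H))
1/(-1228 + (-2387 + 2403)*(-1067 + r(61))) = 1/(-1228 + (-2387 + 2403)*(-1067 + (½)*(-10 + 61)/61)) = 1/(-1228 + 16*(-1067 + (½)*(1/61)*51)) = 1/(-1228 + 16*(-1067 + 51/122)) = 1/(-1228 + 16*(-130123/122)) = 1/(-1228 - 1040984/61) = 1/(-1115892/61) = -61/1115892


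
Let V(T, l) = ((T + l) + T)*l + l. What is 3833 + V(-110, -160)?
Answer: 64473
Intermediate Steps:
V(T, l) = l + l*(l + 2*T) (V(T, l) = (l + 2*T)*l + l = l*(l + 2*T) + l = l + l*(l + 2*T))
3833 + V(-110, -160) = 3833 - 160*(1 - 160 + 2*(-110)) = 3833 - 160*(1 - 160 - 220) = 3833 - 160*(-379) = 3833 + 60640 = 64473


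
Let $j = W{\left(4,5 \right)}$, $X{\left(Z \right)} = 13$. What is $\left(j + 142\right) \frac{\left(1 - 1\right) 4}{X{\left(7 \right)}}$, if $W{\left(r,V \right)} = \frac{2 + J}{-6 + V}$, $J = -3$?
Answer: $0$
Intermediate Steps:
$W{\left(r,V \right)} = - \frac{1}{-6 + V}$ ($W{\left(r,V \right)} = \frac{2 - 3}{-6 + V} = - \frac{1}{-6 + V}$)
$j = 1$ ($j = - \frac{1}{-6 + 5} = - \frac{1}{-1} = \left(-1\right) \left(-1\right) = 1$)
$\left(j + 142\right) \frac{\left(1 - 1\right) 4}{X{\left(7 \right)}} = \left(1 + 142\right) \frac{\left(1 - 1\right) 4}{13} = 143 \cdot 0 \cdot 4 \cdot \frac{1}{13} = 143 \cdot 0 \cdot \frac{1}{13} = 143 \cdot 0 = 0$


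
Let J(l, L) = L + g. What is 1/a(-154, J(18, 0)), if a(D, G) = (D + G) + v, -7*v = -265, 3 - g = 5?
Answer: -7/827 ≈ -0.0084643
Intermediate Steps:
g = -2 (g = 3 - 1*5 = 3 - 5 = -2)
J(l, L) = -2 + L (J(l, L) = L - 2 = -2 + L)
v = 265/7 (v = -⅐*(-265) = 265/7 ≈ 37.857)
a(D, G) = 265/7 + D + G (a(D, G) = (D + G) + 265/7 = 265/7 + D + G)
1/a(-154, J(18, 0)) = 1/(265/7 - 154 + (-2 + 0)) = 1/(265/7 - 154 - 2) = 1/(-827/7) = -7/827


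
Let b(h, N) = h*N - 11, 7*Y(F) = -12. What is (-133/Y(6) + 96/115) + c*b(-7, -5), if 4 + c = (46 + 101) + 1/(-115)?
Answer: 4844089/1380 ≈ 3510.2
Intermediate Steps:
Y(F) = -12/7 (Y(F) = (⅐)*(-12) = -12/7)
b(h, N) = -11 + N*h (b(h, N) = N*h - 11 = -11 + N*h)
c = 16444/115 (c = -4 + ((46 + 101) + 1/(-115)) = -4 + (147 - 1/115) = -4 + 16904/115 = 16444/115 ≈ 142.99)
(-133/Y(6) + 96/115) + c*b(-7, -5) = (-133/(-12/7) + 96/115) + 16444*(-11 - 5*(-7))/115 = (-133*(-7/12) + 96*(1/115)) + 16444*(-11 + 35)/115 = (931/12 + 96/115) + (16444/115)*24 = 108217/1380 + 394656/115 = 4844089/1380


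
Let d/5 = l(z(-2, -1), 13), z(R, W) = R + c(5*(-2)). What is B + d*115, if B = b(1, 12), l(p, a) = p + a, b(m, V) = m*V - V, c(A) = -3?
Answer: 4600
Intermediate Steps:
z(R, W) = -3 + R (z(R, W) = R - 3 = -3 + R)
b(m, V) = -V + V*m (b(m, V) = V*m - V = -V + V*m)
l(p, a) = a + p
B = 0 (B = 12*(-1 + 1) = 12*0 = 0)
d = 40 (d = 5*(13 + (-3 - 2)) = 5*(13 - 5) = 5*8 = 40)
B + d*115 = 0 + 40*115 = 0 + 4600 = 4600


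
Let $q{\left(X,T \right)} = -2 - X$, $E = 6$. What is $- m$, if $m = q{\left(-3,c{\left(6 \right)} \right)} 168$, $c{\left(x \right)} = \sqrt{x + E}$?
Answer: $-168$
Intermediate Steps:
$c{\left(x \right)} = \sqrt{6 + x}$ ($c{\left(x \right)} = \sqrt{x + 6} = \sqrt{6 + x}$)
$m = 168$ ($m = \left(-2 - -3\right) 168 = \left(-2 + 3\right) 168 = 1 \cdot 168 = 168$)
$- m = \left(-1\right) 168 = -168$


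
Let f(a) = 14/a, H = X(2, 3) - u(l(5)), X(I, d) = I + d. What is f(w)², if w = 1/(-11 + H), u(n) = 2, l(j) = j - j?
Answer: 12544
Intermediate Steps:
l(j) = 0
H = 3 (H = (2 + 3) - 1*2 = 5 - 2 = 3)
w = -⅛ (w = 1/(-11 + 3) = 1/(-8) = -⅛ ≈ -0.12500)
f(w)² = (14/(-⅛))² = (14*(-8))² = (-112)² = 12544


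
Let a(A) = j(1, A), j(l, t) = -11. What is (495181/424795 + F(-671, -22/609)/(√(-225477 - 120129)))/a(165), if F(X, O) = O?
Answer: -495181/4672745 - I*√345606/105237027 ≈ -0.10597 - 5.5863e-6*I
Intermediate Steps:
a(A) = -11
(495181/424795 + F(-671, -22/609)/(√(-225477 - 120129)))/a(165) = (495181/424795 + (-22/609)/(√(-225477 - 120129)))/(-11) = (495181*(1/424795) + (-22*1/609)/(√(-345606)))*(-1/11) = (495181/424795 - 22*(-I*√345606/345606)/609)*(-1/11) = (495181/424795 - (-11)*I*√345606/105237027)*(-1/11) = (495181/424795 + 11*I*√345606/105237027)*(-1/11) = -495181/4672745 - I*√345606/105237027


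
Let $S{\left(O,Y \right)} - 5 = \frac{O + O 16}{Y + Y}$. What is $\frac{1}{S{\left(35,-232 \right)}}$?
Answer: $\frac{464}{1725} \approx 0.26899$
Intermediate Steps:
$S{\left(O,Y \right)} = 5 + \frac{17 O}{2 Y}$ ($S{\left(O,Y \right)} = 5 + \frac{O + O 16}{Y + Y} = 5 + \frac{O + 16 O}{2 Y} = 5 + 17 O \frac{1}{2 Y} = 5 + \frac{17 O}{2 Y}$)
$\frac{1}{S{\left(35,-232 \right)}} = \frac{1}{5 + \frac{17}{2} \cdot 35 \frac{1}{-232}} = \frac{1}{5 + \frac{17}{2} \cdot 35 \left(- \frac{1}{232}\right)} = \frac{1}{5 - \frac{595}{464}} = \frac{1}{\frac{1725}{464}} = \frac{464}{1725}$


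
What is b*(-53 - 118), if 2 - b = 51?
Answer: 8379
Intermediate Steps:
b = -49 (b = 2 - 1*51 = 2 - 51 = -49)
b*(-53 - 118) = -49*(-53 - 118) = -49*(-171) = 8379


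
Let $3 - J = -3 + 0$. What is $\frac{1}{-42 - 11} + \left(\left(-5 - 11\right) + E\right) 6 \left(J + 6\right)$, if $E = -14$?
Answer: $- \frac{114481}{53} \approx -2160.0$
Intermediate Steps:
$J = 6$ ($J = 3 - \left(-3 + 0\right) = 3 - -3 = 3 + 3 = 6$)
$\frac{1}{-42 - 11} + \left(\left(-5 - 11\right) + E\right) 6 \left(J + 6\right) = \frac{1}{-42 - 11} + \left(\left(-5 - 11\right) - 14\right) 6 \left(6 + 6\right) = \frac{1}{-53} + \left(-16 - 14\right) 6 \cdot 12 = - \frac{1}{53} - 2160 = - \frac{114481}{53}$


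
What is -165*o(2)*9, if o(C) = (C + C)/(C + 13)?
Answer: -396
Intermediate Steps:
o(C) = 2*C/(13 + C) (o(C) = (2*C)/(13 + C) = 2*C/(13 + C))
-165*o(2)*9 = -330*2/(13 + 2)*9 = -330*2/15*9 = -165*4/15*9 = -44*9 = -396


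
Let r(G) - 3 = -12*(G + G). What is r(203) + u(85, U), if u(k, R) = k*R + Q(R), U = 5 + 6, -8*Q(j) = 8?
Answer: -3935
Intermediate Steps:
Q(j) = -1 (Q(j) = -⅛*8 = -1)
U = 11
r(G) = 3 - 24*G (r(G) = 3 - 12*(G + G) = 3 - 24*G)
u(k, R) = -1 + R*k (u(k, R) = k*R - 1 = R*k - 1 = -1 + R*k)
r(203) + u(85, U) = (3 - 24*203) + (-1 + 11*85) = (3 - 4872) + (-1 + 935) = -4869 + 934 = -3935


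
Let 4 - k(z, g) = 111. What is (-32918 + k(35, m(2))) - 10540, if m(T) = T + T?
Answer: -43565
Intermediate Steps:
m(T) = 2*T
k(z, g) = -107 (k(z, g) = 4 - 1*111 = 4 - 111 = -107)
(-32918 + k(35, m(2))) - 10540 = (-32918 - 107) - 10540 = -33025 - 10540 = -43565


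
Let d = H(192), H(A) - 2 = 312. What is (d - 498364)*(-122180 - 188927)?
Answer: 154946841350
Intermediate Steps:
H(A) = 314 (H(A) = 2 + 312 = 314)
d = 314
(d - 498364)*(-122180 - 188927) = (314 - 498364)*(-122180 - 188927) = -498050*(-311107) = 154946841350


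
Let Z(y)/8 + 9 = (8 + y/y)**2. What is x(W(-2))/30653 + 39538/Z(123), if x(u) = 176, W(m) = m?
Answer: 606029845/8828064 ≈ 68.648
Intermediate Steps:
Z(y) = 576 (Z(y) = -72 + 8*(8 + y/y)**2 = -72 + 8*(8 + 1)**2 = -72 + 8*9**2 = -72 + 8*81 = -72 + 648 = 576)
x(W(-2))/30653 + 39538/Z(123) = 176/30653 + 39538/576 = 176*(1/30653) + 39538*(1/576) = 176/30653 + 19769/288 = 606029845/8828064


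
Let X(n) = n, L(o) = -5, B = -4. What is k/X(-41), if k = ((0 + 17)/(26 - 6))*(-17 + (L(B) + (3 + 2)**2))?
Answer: -51/820 ≈ -0.062195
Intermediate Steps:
k = 51/20 (k = ((0 + 17)/(26 - 6))*(-17 + (-5 + (3 + 2)**2)) = (17/20)*(-17 + (-5 + 5**2)) = (17*(1/20))*(-17 + (-5 + 25)) = 17*(-17 + 20)/20 = (17/20)*3 = 51/20 ≈ 2.5500)
k/X(-41) = (51/20)/(-41) = (51/20)*(-1/41) = -51/820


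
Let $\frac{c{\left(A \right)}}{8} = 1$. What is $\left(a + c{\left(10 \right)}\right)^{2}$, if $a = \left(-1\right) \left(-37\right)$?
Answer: $2025$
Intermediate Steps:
$c{\left(A \right)} = 8$ ($c{\left(A \right)} = 8 \cdot 1 = 8$)
$a = 37$
$\left(a + c{\left(10 \right)}\right)^{2} = \left(37 + 8\right)^{2} = 45^{2} = 2025$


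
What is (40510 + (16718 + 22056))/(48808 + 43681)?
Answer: 79284/92489 ≈ 0.85723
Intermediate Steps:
(40510 + (16718 + 22056))/(48808 + 43681) = (40510 + 38774)/92489 = 79284*(1/92489) = 79284/92489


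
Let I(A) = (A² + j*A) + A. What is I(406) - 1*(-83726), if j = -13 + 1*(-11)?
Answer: 239224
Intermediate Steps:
j = -24 (j = -13 - 11 = -24)
I(A) = A² - 23*A (I(A) = (A² - 24*A) + A = A² - 23*A)
I(406) - 1*(-83726) = 406*(-23 + 406) - 1*(-83726) = 406*383 + 83726 = 155498 + 83726 = 239224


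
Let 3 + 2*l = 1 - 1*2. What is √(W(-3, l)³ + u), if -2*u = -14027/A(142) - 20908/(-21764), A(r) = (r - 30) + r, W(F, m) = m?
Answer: 5*√1461646337687/1382014 ≈ 4.3740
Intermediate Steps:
l = -2 (l = -3/2 + (1 - 1*2)/2 = -3/2 + (1 - 2)/2 = -3/2 + (½)*(-1) = -3/2 - ½ = -2)
A(r) = -30 + 2*r (A(r) = (-30 + r) + r = -30 + 2*r)
u = 74993249/2764028 (u = -(-14027/(-30 + 2*142) - 20908/(-21764))/2 = -(-14027/(-30 + 284) - 20908*(-1/21764))/2 = -(-14027/254 + 5227/5441)/2 = -½*(-74993249/1382014) = 74993249/2764028 ≈ 27.132)
√(W(-3, l)³ + u) = √((-2)³ + 74993249/2764028) = √(-8 + 74993249/2764028) = √(52881025/2764028) = 5*√1461646337687/1382014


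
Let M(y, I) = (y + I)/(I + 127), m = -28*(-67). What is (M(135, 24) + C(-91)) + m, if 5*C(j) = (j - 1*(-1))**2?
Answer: 528055/151 ≈ 3497.1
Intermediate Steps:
m = 1876
M(y, I) = (I + y)/(127 + I)
C(j) = (1 + j)**2/5 (C(j) = (j - 1*(-1))**2/5 = (j + 1)**2/5 = (1 + j)**2/5)
(M(135, 24) + C(-91)) + m = ((24 + 135)/(127 + 24) + (1 - 91)**2/5) + 1876 = (159/151 + (1/5)*(-90)**2) + 1876 = ((1/151)*159 + (1/5)*8100) + 1876 = (159/151 + 1620) + 1876 = 244779/151 + 1876 = 528055/151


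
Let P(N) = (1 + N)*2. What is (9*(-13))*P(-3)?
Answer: 468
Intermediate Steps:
P(N) = 2 + 2*N
(9*(-13))*P(-3) = (9*(-13))*(2 + 2*(-3)) = -117*(2 - 6) = -117*(-4) = 468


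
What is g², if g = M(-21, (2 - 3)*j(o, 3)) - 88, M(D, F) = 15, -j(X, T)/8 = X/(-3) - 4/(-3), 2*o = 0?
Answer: 5329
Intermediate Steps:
o = 0 (o = (½)*0 = 0)
j(X, T) = -32/3 + 8*X/3 (j(X, T) = -8*(X/(-3) - 4/(-3)) = -8*(X*(-⅓) - 4*(-⅓)) = -8*(-X/3 + 4/3) = -8*(4/3 - X/3) = -32/3 + 8*X/3)
g = -73 (g = 15 - 88 = -73)
g² = (-73)² = 5329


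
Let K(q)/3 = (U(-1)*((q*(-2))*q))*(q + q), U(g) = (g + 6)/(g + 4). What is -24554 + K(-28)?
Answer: 414486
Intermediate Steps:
U(g) = (6 + g)/(4 + g)
K(q) = -20*q³ (K(q) = 3*((((6 - 1)/(4 - 1))*((q*(-2))*q))*(q + q)) = 3*(((5/3)*((-2*q)*q))*(2*q)) = 3*((((⅓)*5)*(-2*q²))*(2*q)) = 3*((5*(-2*q²)/3)*(2*q)) = 3*((-10*q²/3)*(2*q)) = 3*(-20*q³/3) = -20*q³)
-24554 + K(-28) = -24554 - 20*(-28)³ = -24554 - 20*(-21952) = -24554 + 439040 = 414486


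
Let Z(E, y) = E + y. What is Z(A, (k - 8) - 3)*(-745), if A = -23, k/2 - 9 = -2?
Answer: 14900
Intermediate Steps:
k = 14 (k = 18 + 2*(-2) = 18 - 4 = 14)
Z(A, (k - 8) - 3)*(-745) = (-23 + ((14 - 8) - 3))*(-745) = (-23 + (6 - 3))*(-745) = (-23 + 3)*(-745) = -20*(-745) = 14900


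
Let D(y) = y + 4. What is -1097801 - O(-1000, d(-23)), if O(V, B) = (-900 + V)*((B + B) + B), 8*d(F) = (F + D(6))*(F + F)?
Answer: -671726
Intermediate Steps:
D(y) = 4 + y
d(F) = F*(10 + F)/4 (d(F) = ((F + (4 + 6))*(F + F))/8 = ((F + 10)*(2*F))/8 = ((10 + F)*(2*F))/8 = (2*F*(10 + F))/8 = F*(10 + F)/4)
O(V, B) = 3*B*(-900 + V) (O(V, B) = (-900 + V)*(2*B + B) = (-900 + V)*(3*B) = 3*B*(-900 + V))
-1097801 - O(-1000, d(-23)) = -1097801 - 3*(¼)*(-23)*(10 - 23)*(-900 - 1000) = -1097801 - 3*(¼)*(-23)*(-13)*(-1900) = -1097801 - 3*299*(-1900)/4 = -1097801 - 1*(-426075) = -1097801 + 426075 = -671726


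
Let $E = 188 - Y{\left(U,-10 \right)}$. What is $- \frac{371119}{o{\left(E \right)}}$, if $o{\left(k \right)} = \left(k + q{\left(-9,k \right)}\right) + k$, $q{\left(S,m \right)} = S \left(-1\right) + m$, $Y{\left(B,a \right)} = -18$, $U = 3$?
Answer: $- \frac{371119}{627} \approx -591.9$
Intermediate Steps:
$q{\left(S,m \right)} = m - S$ ($q{\left(S,m \right)} = - S + m = m - S$)
$E = 206$ ($E = 188 - -18 = 188 + 18 = 206$)
$o{\left(k \right)} = 9 + 3 k$ ($o{\left(k \right)} = \left(k + \left(k - -9\right)\right) + k = \left(k + \left(k + 9\right)\right) + k = \left(k + \left(9 + k\right)\right) + k = \left(9 + 2 k\right) + k = 9 + 3 k$)
$- \frac{371119}{o{\left(E \right)}} = - \frac{371119}{9 + 3 \cdot 206} = - \frac{371119}{9 + 618} = - \frac{371119}{627}$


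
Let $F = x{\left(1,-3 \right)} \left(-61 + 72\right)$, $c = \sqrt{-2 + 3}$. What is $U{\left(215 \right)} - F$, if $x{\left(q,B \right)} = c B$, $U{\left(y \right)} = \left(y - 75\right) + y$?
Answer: $388$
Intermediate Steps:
$c = 1$ ($c = \sqrt{1} = 1$)
$U{\left(y \right)} = -75 + 2 y$ ($U{\left(y \right)} = \left(-75 + y\right) + y = -75 + 2 y$)
$x{\left(q,B \right)} = B$ ($x{\left(q,B \right)} = 1 B = B$)
$F = -33$ ($F = - 3 \left(-61 + 72\right) = \left(-3\right) 11 = -33$)
$U{\left(215 \right)} - F = \left(-75 + 2 \cdot 215\right) - -33 = \left(-75 + 430\right) + 33 = 355 + 33 = 388$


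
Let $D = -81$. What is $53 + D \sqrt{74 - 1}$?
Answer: $53 - 81 \sqrt{73} \approx -639.06$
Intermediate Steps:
$53 + D \sqrt{74 - 1} = 53 - 81 \sqrt{74 - 1} = 53 - 81 \sqrt{73}$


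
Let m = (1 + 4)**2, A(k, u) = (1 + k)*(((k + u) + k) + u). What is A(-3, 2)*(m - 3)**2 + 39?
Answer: 1975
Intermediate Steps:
A(k, u) = (1 + k)*(2*k + 2*u) (A(k, u) = (1 + k)*((u + 2*k) + u) = (1 + k)*(2*k + 2*u))
m = 25 (m = 5**2 = 25)
A(-3, 2)*(m - 3)**2 + 39 = (2*(-3) + 2*2 + 2*(-3)**2 + 2*(-3)*2)*(25 - 3)**2 + 39 = (-6 + 4 + 2*9 - 12)*22**2 + 39 = (-6 + 4 + 18 - 12)*484 + 39 = 4*484 + 39 = 1936 + 39 = 1975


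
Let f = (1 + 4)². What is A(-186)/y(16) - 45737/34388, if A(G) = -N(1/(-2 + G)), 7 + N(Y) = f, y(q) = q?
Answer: -168847/68776 ≈ -2.4550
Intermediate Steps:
f = 25 (f = 5² = 25)
N(Y) = 18 (N(Y) = -7 + 25 = 18)
A(G) = -18 (A(G) = -1*18 = -18)
A(-186)/y(16) - 45737/34388 = -18/16 - 45737/34388 = -18*1/16 - 45737*1/34388 = -9/8 - 45737/34388 = -168847/68776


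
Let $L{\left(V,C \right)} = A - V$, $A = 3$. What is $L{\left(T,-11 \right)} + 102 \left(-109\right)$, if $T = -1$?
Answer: $-11114$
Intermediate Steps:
$L{\left(V,C \right)} = 3 - V$
$L{\left(T,-11 \right)} + 102 \left(-109\right) = \left(3 - -1\right) + 102 \left(-109\right) = \left(3 + 1\right) - 11118 = 4 - 11118 = -11114$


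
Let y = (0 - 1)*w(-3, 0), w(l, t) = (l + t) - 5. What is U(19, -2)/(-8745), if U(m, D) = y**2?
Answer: -64/8745 ≈ -0.0073185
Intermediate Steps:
w(l, t) = -5 + l + t
y = 8 (y = (0 - 1)*(-5 - 3 + 0) = -1*(-8) = 8)
U(m, D) = 64 (U(m, D) = 8**2 = 64)
U(19, -2)/(-8745) = 64/(-8745) = 64*(-1/8745) = -64/8745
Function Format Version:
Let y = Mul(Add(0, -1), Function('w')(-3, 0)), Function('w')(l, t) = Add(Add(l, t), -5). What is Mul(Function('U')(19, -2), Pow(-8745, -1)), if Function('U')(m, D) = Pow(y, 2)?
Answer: Rational(-64, 8745) ≈ -0.0073185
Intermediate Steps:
Function('w')(l, t) = Add(-5, l, t)
y = 8 (y = Mul(Add(0, -1), Add(-5, -3, 0)) = Mul(-1, -8) = 8)
Function('U')(m, D) = 64 (Function('U')(m, D) = Pow(8, 2) = 64)
Mul(Function('U')(19, -2), Pow(-8745, -1)) = Mul(64, Pow(-8745, -1)) = Mul(64, Rational(-1, 8745)) = Rational(-64, 8745)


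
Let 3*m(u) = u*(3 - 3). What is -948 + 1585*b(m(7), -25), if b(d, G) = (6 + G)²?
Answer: 571237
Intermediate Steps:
m(u) = 0 (m(u) = (u*(3 - 3))/3 = (u*0)/3 = (⅓)*0 = 0)
-948 + 1585*b(m(7), -25) = -948 + 1585*(6 - 25)² = -948 + 1585*(-19)² = -948 + 1585*361 = -948 + 572185 = 571237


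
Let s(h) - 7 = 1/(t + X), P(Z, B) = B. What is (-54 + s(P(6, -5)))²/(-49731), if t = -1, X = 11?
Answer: -219961/4973100 ≈ -0.044230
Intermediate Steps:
s(h) = 71/10 (s(h) = 7 + 1/(-1 + 11) = 7 + 1/10 = 7 + ⅒ = 71/10)
(-54 + s(P(6, -5)))²/(-49731) = (-54 + 71/10)²/(-49731) = (-469/10)²*(-1/49731) = (219961/100)*(-1/49731) = -219961/4973100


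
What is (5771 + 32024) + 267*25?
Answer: 44470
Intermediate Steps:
(5771 + 32024) + 267*25 = 37795 + 6675 = 44470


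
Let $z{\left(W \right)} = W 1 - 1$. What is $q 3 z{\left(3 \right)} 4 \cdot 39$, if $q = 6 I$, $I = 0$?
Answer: $0$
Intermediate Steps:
$q = 0$ ($q = 6 \cdot 0 = 0$)
$z{\left(W \right)} = -1 + W$ ($z{\left(W \right)} = W - 1 = -1 + W$)
$q 3 z{\left(3 \right)} 4 \cdot 39 = 0 \cdot 3 \left(-1 + 3\right) 4 \cdot 39 = 0 \cdot 3 \cdot 2 \cdot 4 \cdot 39 = 0 \cdot 6 \cdot 4 \cdot 39 = 0 \cdot 24 \cdot 39 = 0 \cdot 39 = 0$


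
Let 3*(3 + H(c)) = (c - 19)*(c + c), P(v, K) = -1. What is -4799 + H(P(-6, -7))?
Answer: -14366/3 ≈ -4788.7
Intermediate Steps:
H(c) = -3 + 2*c*(-19 + c)/3 (H(c) = -3 + ((c - 19)*(c + c))/3 = -3 + ((-19 + c)*(2*c))/3 = -3 + (2*c*(-19 + c))/3 = -3 + 2*c*(-19 + c)/3)
-4799 + H(P(-6, -7)) = -4799 + (-3 - 38/3*(-1) + (⅔)*(-1)²) = -4799 + (-3 + 38/3 + (⅔)*1) = -4799 + (-3 + 38/3 + ⅔) = -4799 + 31/3 = -14366/3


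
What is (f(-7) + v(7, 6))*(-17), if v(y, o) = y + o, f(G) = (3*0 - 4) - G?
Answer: -272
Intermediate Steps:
f(G) = -4 - G (f(G) = (0 - 4) - G = -4 - G)
v(y, o) = o + y
(f(-7) + v(7, 6))*(-17) = ((-4 - 1*(-7)) + (6 + 7))*(-17) = ((-4 + 7) + 13)*(-17) = (3 + 13)*(-17) = 16*(-17) = -272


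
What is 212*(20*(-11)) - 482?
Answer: -47122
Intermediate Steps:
212*(20*(-11)) - 482 = 212*(-220) - 482 = -46640 - 482 = -47122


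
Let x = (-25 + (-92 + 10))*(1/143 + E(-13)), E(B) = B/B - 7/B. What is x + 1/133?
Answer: -241916/1463 ≈ -165.36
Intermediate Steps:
E(B) = 1 - 7/B
x = -1819/11 (x = (-25 + (-92 + 10))*(1/143 + (-7 - 13)/(-13)) = (-25 - 82)*(1/143 - 1/13*(-20)) = -107*(1/143 + 20/13) = -107*17/11 = -1819/11 ≈ -165.36)
x + 1/133 = -1819/11 + 1/133 = -241916/1463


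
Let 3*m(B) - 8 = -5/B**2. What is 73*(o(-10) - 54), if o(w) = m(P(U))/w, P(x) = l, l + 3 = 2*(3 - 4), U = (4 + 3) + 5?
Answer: -198049/50 ≈ -3961.0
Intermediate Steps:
U = 12 (U = 7 + 5 = 12)
l = -5 (l = -3 + 2*(3 - 4) = -3 + 2*(-1) = -3 - 2 = -5)
P(x) = -5
m(B) = 8/3 - 5/(3*B**2) (m(B) = 8/3 + (-5/B**2)/3 = 8/3 - 5/(3*B**2))
o(w) = 13/(5*w) (o(w) = (8/3 - 5/3/(-5)**2)/w = (8/3 - 5/3*1/25)/w = (8/3 - 1/15)/w = 13/(5*w))
73*(o(-10) - 54) = 73*((13/5)/(-10) - 54) = 73*((13/5)*(-1/10) - 54) = 73*(-13/50 - 54) = 73*(-2713/50) = -198049/50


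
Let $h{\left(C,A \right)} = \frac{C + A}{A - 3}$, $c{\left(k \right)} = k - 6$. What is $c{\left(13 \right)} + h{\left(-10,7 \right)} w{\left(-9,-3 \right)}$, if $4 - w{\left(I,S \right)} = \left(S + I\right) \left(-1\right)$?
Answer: $13$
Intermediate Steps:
$c{\left(k \right)} = -6 + k$ ($c{\left(k \right)} = k - 6 = -6 + k$)
$w{\left(I,S \right)} = 4 + I + S$ ($w{\left(I,S \right)} = 4 - \left(S + I\right) \left(-1\right) = 4 - \left(I + S\right) \left(-1\right) = 4 - \left(- I - S\right) = 4 + \left(I + S\right) = 4 + I + S$)
$h{\left(C,A \right)} = \frac{A + C}{-3 + A}$
$c{\left(13 \right)} + h{\left(-10,7 \right)} w{\left(-9,-3 \right)} = \left(-6 + 13\right) + \frac{7 - 10}{-3 + 7} \left(4 - 9 - 3\right) = 7 + \frac{1}{4} \left(-3\right) \left(-8\right) = 7 - -6 = 7 + 6 = 13$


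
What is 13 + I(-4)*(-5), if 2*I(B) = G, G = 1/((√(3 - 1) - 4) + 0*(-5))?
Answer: 96/7 + 5*√2/28 ≈ 13.967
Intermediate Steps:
G = 1/(-4 + √2) (G = 1/((√2 - 4) + 0) = 1/((-4 + √2) + 0) = 1/(-4 + √2) ≈ -0.38673)
I(B) = -⅐ - √2/28 (I(B) = (-2/7 - √2/14)/2 = -⅐ - √2/28)
13 + I(-4)*(-5) = 13 + (-⅐ - √2/28)*(-5) = 13 + (5/7 + 5*√2/28) = 96/7 + 5*√2/28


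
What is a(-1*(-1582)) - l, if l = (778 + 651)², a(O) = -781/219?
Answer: -447207760/219 ≈ -2.0420e+6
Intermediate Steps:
a(O) = -781/219 (a(O) = -781*1/219 = -781/219)
l = 2042041 (l = 1429² = 2042041)
a(-1*(-1582)) - l = -781/219 - 1*2042041 = -781/219 - 2042041 = -447207760/219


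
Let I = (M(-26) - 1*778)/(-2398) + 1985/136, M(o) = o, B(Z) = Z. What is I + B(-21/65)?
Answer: 154830311/10599160 ≈ 14.608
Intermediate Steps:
I = 2434687/163064 (I = (-26 - 1*778)/(-2398) + 1985/136 = (-26 - 778)*(-1/2398) + 1985*(1/136) = -804*(-1/2398) + 1985/136 = 402/1199 + 1985/136 = 2434687/163064 ≈ 14.931)
I + B(-21/65) = 2434687/163064 - 21/65 = 154830311/10599160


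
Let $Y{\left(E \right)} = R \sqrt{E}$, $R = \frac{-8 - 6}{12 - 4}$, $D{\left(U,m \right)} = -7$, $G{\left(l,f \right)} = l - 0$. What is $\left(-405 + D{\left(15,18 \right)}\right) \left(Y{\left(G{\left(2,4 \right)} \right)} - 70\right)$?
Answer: $28840 + 721 \sqrt{2} \approx 29860.0$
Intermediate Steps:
$G{\left(l,f \right)} = l$ ($G{\left(l,f \right)} = l + 0 = l$)
$R = - \frac{7}{4}$ ($R = - \frac{14}{8} = \left(-14\right) \frac{1}{8} = - \frac{7}{4} \approx -1.75$)
$Y{\left(E \right)} = - \frac{7 \sqrt{E}}{4}$
$\left(-405 + D{\left(15,18 \right)}\right) \left(Y{\left(G{\left(2,4 \right)} \right)} - 70\right) = \left(-405 - 7\right) \left(- \frac{7 \sqrt{2}}{4} - 70\right) = - 412 \left(-70 - \frac{7 \sqrt{2}}{4}\right) = 28840 + 721 \sqrt{2}$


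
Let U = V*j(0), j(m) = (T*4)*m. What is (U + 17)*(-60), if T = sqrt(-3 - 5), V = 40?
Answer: -1020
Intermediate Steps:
T = 2*I*sqrt(2) (T = sqrt(-8) = 2*I*sqrt(2) ≈ 2.8284*I)
j(m) = 8*I*m*sqrt(2) (j(m) = ((2*I*sqrt(2))*4)*m = (8*I*sqrt(2))*m = 8*I*m*sqrt(2))
U = 0 (U = 40*(8*I*0*sqrt(2)) = 40*0 = 0)
(U + 17)*(-60) = (0 + 17)*(-60) = 17*(-60) = -1020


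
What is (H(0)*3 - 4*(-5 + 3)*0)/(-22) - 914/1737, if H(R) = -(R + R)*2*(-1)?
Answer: -914/1737 ≈ -0.52619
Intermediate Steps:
H(R) = 4*R (H(R) = -2*R*2*(-1) = -4*R*(-1) = 4*R)
(H(0)*3 - 4*(-5 + 3)*0)/(-22) - 914/1737 = ((4*0)*3 - 4*(-5 + 3)*0)/(-22) - 914/1737 = (0*3 - 4*(-2)*0)*(-1/22) - 914*1/1737 = (0 + 8*0)*(-1/22) - 914/1737 = (0 + 0)*(-1/22) - 914/1737 = 0*(-1/22) - 914/1737 = 0 - 914/1737 = -914/1737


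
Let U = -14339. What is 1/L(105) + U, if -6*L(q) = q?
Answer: -501867/35 ≈ -14339.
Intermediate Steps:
L(q) = -q/6
1/L(105) + U = 1/(-1/6*105) - 14339 = 1/(-35/2) - 14339 = -2/35 - 14339 = -501867/35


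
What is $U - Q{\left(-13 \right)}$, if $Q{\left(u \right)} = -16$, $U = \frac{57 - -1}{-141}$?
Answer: $\frac{2198}{141} \approx 15.589$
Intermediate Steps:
$U = - \frac{58}{141}$ ($U = \left(57 + 1\right) \left(- \frac{1}{141}\right) = 58 \left(- \frac{1}{141}\right) = - \frac{58}{141} \approx -0.41135$)
$U - Q{\left(-13 \right)} = - \frac{58}{141} - -16 = - \frac{58}{141} + 16 = \frac{2198}{141}$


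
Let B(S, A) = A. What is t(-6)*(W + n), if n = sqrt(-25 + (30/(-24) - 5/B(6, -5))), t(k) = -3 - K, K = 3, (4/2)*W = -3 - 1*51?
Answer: 162 - 3*I*sqrt(101) ≈ 162.0 - 30.15*I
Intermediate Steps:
W = -27 (W = (-3 - 1*51)/2 = (-3 - 51)/2 = (1/2)*(-54) = -27)
t(k) = -6 (t(k) = -3 - 1*3 = -3 - 3 = -6)
n = I*sqrt(101)/2 (n = sqrt(-25 + (30/(-24) - 5/(-5))) = sqrt(-25 + (30*(-1/24) - 5*(-1/5))) = sqrt(-25 + (-5/4 + 1)) = sqrt(-25 - 1/4) = sqrt(-101/4) = I*sqrt(101)/2 ≈ 5.0249*I)
t(-6)*(W + n) = -6*(-27 + I*sqrt(101)/2) = 162 - 3*I*sqrt(101)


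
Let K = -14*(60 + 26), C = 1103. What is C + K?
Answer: -101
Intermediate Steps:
K = -1204 (K = -14*86 = -1204)
C + K = 1103 - 1204 = -101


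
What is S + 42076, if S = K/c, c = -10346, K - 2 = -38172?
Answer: 217678233/5173 ≈ 42080.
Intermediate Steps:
K = -38170 (K = 2 - 38172 = -38170)
S = 19085/5173 (S = -38170/(-10346) = -38170*(-1/10346) = 19085/5173 ≈ 3.6894)
S + 42076 = 19085/5173 + 42076 = 217678233/5173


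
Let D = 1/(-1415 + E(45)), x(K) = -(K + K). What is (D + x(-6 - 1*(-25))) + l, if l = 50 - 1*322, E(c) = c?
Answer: -424701/1370 ≈ -310.00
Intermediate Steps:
x(K) = -2*K
D = -1/1370 (D = 1/(-1415 + 45) = 1/(-1370) = -1/1370 ≈ -0.00072993)
l = -272 (l = 50 - 322 = -272)
(D + x(-6 - 1*(-25))) + l = (-1/1370 - 2*(-6 - 1*(-25))) - 272 = (-1/1370 - 2*(-6 + 25)) - 272 = (-1/1370 - 2*19) - 272 = (-1/1370 - 38) - 272 = -52061/1370 - 272 = -424701/1370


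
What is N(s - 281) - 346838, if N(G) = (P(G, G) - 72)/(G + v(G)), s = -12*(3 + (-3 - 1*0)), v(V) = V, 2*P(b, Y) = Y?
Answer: -389845487/1124 ≈ -3.4684e+5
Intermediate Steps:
P(b, Y) = Y/2
s = 0 (s = -12*(3 + (-3 + 0)) = -12*(3 - 3) = -12*0 = 0)
N(G) = (-72 + G/2)/(2*G) (N(G) = (G/2 - 72)/(G + G) = (-72 + G/2)/((2*G)) = (-72 + G/2)*(1/(2*G)) = (-72 + G/2)/(2*G))
N(s - 281) - 346838 = (-144 + (0 - 281))/(4*(0 - 281)) - 346838 = (1/4)*(-144 - 281)/(-281) - 346838 = (1/4)*(-1/281)*(-425) - 346838 = 425/1124 - 346838 = -389845487/1124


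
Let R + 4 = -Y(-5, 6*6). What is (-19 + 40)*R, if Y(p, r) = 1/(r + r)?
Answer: -2023/24 ≈ -84.292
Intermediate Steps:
Y(p, r) = 1/(2*r)
R = -289/72 (R = -4 - 1/(2*(6*6)) = -4 - 1/(2*36) = -4 - 1*1/72 = -4 - 1/72 = -289/72 ≈ -4.0139)
(-19 + 40)*R = (-19 + 40)*(-289/72) = 21*(-289/72) = -2023/24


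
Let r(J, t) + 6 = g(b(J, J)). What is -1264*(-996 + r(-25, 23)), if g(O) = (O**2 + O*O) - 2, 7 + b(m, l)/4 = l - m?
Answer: -712896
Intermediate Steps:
b(m, l) = -28 - 4*m + 4*l (b(m, l) = -28 + 4*(l - m) = -28 + (-4*m + 4*l) = -28 - 4*m + 4*l)
g(O) = -2 + 2*O**2 (g(O) = (O**2 + O**2) - 2 = 2*O**2 - 2 = -2 + 2*O**2)
r(J, t) = 1560 (r(J, t) = -6 + (-2 + 2*(-28 - 4*J + 4*J)**2) = -6 + (-2 + 2*(-28)**2) = -6 + (-2 + 2*784) = -6 + (-2 + 1568) = -6 + 1566 = 1560)
-1264*(-996 + r(-25, 23)) = -1264*(-996 + 1560) = -1264*564 = -712896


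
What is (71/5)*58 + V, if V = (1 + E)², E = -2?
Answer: 4123/5 ≈ 824.60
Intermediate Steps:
V = 1 (V = (1 - 2)² = (-1)² = 1)
(71/5)*58 + V = (71/5)*58 + 1 = 4118/5 + 1 = 4123/5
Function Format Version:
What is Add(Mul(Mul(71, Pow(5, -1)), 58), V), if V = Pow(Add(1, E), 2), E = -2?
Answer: Rational(4123, 5) ≈ 824.60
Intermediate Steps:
V = 1 (V = Pow(Add(1, -2), 2) = Pow(-1, 2) = 1)
Add(Mul(Mul(71, Pow(5, -1)), 58), V) = Add(Mul(Mul(71, Pow(5, -1)), 58), 1) = Add(Mul(Mul(71, Rational(1, 5)), 58), 1) = Add(Mul(Rational(71, 5), 58), 1) = Add(Rational(4118, 5), 1) = Rational(4123, 5)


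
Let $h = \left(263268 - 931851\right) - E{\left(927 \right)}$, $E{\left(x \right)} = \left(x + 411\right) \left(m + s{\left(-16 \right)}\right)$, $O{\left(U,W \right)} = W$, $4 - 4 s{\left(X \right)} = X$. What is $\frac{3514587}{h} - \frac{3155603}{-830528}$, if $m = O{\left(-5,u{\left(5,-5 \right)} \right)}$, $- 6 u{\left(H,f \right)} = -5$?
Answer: $- \frac{196137727493}{140439793216} \approx -1.3966$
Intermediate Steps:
$u{\left(H,f \right)} = \frac{5}{6}$ ($u{\left(H,f \right)} = \left(- \frac{1}{6}\right) \left(-5\right) = \frac{5}{6}$)
$s{\left(X \right)} = 1 - \frac{X}{4}$
$m = \frac{5}{6} \approx 0.83333$
$E{\left(x \right)} = \frac{4795}{2} + \frac{35 x}{6}$ ($E{\left(x \right)} = \left(x + 411\right) \left(\frac{5}{6} + \left(1 - -4\right)\right) = \left(411 + x\right) \left(\frac{5}{6} + \left(1 + 4\right)\right) = \left(411 + x\right) \left(\frac{5}{6} + 5\right) = \left(411 + x\right) \frac{35}{6} = \frac{4795}{2} + \frac{35 x}{6}$)
$h = -676388$ ($h = \left(263268 - 931851\right) - \left(\frac{4795}{2} + \frac{35}{6} \cdot 927\right) = -668583 - \left(\frac{4795}{2} + \frac{10815}{2}\right) = -668583 - 7805 = -676388$)
$\frac{3514587}{h} - \frac{3155603}{-830528} = \frac{3514587}{-676388} - \frac{3155603}{-830528} = 3514587 \left(- \frac{1}{676388}\right) - - \frac{3155603}{830528} = - \frac{3514587}{676388} + \frac{3155603}{830528} = - \frac{196137727493}{140439793216}$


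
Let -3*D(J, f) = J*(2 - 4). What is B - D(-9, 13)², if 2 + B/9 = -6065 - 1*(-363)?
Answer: -51372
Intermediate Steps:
B = -51336 (B = -18 + 9*(-6065 - 1*(-363)) = -18 + 9*(-6065 + 363) = -18 + 9*(-5702) = -18 - 51318 = -51336)
D(J, f) = 2*J/3 (D(J, f) = -J*(2 - 4)/3 = -J*(-2)/3 = -(-2)*J/3 = 2*J/3)
B - D(-9, 13)² = -51336 - ((⅔)*(-9))² = -51336 - 1*(-6)² = -51336 - 1*36 = -51336 - 36 = -51372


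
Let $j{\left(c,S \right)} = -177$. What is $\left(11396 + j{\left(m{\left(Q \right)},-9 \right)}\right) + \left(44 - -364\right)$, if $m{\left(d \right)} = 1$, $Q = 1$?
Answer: $11627$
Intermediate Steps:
$\left(11396 + j{\left(m{\left(Q \right)},-9 \right)}\right) + \left(44 - -364\right) = \left(11396 - 177\right) + \left(44 - -364\right) = 11219 + \left(44 + 364\right) = 11219 + 408 = 11627$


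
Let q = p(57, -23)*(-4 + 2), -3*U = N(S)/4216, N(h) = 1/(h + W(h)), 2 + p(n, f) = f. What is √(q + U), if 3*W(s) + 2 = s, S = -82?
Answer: √6048937706955/347820 ≈ 7.0711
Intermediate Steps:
p(n, f) = -2 + f
W(s) = -⅔ + s/3
N(h) = 1/(-⅔ + 4*h/3) (N(h) = 1/(h + (-⅔ + h/3)) = 1/(-⅔ + 4*h/3))
U = 1/1391280 (U = -3/(2*(-1 + 2*(-82)))/(3*4216) = -3/(2*(-1 - 164))/(3*4216) = -(3/2)/(-165)/(3*4216) = -(3/2)*(-1/165)/(3*4216) = -(-1)/(330*4216) = -⅓*(-1/463760) = 1/1391280 ≈ 7.1876e-7)
q = 50 (q = (-2 - 23)*(-4 + 2) = -25*(-2) = 50)
√(q + U) = √(50 + 1/1391280) = √(69564001/1391280) = √6048937706955/347820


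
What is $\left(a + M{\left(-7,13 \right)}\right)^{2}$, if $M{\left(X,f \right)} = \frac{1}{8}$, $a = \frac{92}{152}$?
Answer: $\frac{12321}{23104} \approx 0.53328$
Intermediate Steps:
$a = \frac{23}{38}$ ($a = 92 \cdot \frac{1}{152} = \frac{23}{38} \approx 0.60526$)
$M{\left(X,f \right)} = \frac{1}{8}$
$\left(a + M{\left(-7,13 \right)}\right)^{2} = \left(\frac{23}{38} + \frac{1}{8}\right)^{2} = \left(\frac{111}{152}\right)^{2} = \frac{12321}{23104}$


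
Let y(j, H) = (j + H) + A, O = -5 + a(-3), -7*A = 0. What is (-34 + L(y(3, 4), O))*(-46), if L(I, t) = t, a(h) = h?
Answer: 1932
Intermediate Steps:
A = 0 (A = -⅐*0 = 0)
O = -8 (O = -5 - 3 = -8)
y(j, H) = H + j (y(j, H) = (j + H) + 0 = (H + j) + 0 = H + j)
(-34 + L(y(3, 4), O))*(-46) = (-34 - 8)*(-46) = -42*(-46) = 1932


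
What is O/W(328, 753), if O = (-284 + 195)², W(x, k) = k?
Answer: 7921/753 ≈ 10.519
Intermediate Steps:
O = 7921 (O = (-89)² = 7921)
O/W(328, 753) = 7921/753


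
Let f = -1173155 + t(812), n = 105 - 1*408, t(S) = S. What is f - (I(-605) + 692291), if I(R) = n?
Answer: -1864331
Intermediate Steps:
n = -303 (n = 105 - 408 = -303)
I(R) = -303
f = -1172343 (f = -1173155 + 812 = -1172343)
f - (I(-605) + 692291) = -1172343 - (-303 + 692291) = -1172343 - 1*691988 = -1172343 - 691988 = -1864331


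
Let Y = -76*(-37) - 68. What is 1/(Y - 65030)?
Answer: -1/62286 ≈ -1.6055e-5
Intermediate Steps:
Y = 2744 (Y = 2812 - 68 = 2744)
1/(Y - 65030) = 1/(2744 - 65030) = 1/(-62286) = -1/62286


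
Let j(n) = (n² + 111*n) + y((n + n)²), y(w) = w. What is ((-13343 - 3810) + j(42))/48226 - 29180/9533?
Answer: -1442230323/459738458 ≈ -3.1371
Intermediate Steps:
j(n) = 5*n² + 111*n (j(n) = (n² + 111*n) + (n + n)² = (n² + 111*n) + (2*n)² = (n² + 111*n) + 4*n² = 5*n² + 111*n)
((-13343 - 3810) + j(42))/48226 - 29180/9533 = ((-13343 - 3810) + 42*(111 + 5*42))/48226 - 29180/9533 = (-17153 + 42*(111 + 210))*(1/48226) - 29180*1/9533 = (-17153 + 42*321)*(1/48226) - 29180/9533 = (-17153 + 13482)*(1/48226) - 29180/9533 = -3671*1/48226 - 29180/9533 = -3671/48226 - 29180/9533 = -1442230323/459738458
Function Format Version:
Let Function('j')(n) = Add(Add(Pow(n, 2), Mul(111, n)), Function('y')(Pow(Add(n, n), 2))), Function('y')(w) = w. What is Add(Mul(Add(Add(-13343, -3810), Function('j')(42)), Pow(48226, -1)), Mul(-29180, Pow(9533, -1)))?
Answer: Rational(-1442230323, 459738458) ≈ -3.1371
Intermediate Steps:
Function('j')(n) = Add(Mul(5, Pow(n, 2)), Mul(111, n)) (Function('j')(n) = Add(Add(Pow(n, 2), Mul(111, n)), Pow(Add(n, n), 2)) = Add(Add(Pow(n, 2), Mul(111, n)), Pow(Mul(2, n), 2)) = Add(Add(Pow(n, 2), Mul(111, n)), Mul(4, Pow(n, 2))) = Add(Mul(5, Pow(n, 2)), Mul(111, n)))
Add(Mul(Add(Add(-13343, -3810), Function('j')(42)), Pow(48226, -1)), Mul(-29180, Pow(9533, -1))) = Add(Mul(Add(Add(-13343, -3810), Mul(42, Add(111, Mul(5, 42)))), Pow(48226, -1)), Mul(-29180, Pow(9533, -1))) = Add(Mul(Add(-17153, Mul(42, Add(111, 210))), Rational(1, 48226)), Mul(-29180, Rational(1, 9533))) = Add(Mul(Add(-17153, Mul(42, 321)), Rational(1, 48226)), Rational(-29180, 9533)) = Add(Mul(Add(-17153, 13482), Rational(1, 48226)), Rational(-29180, 9533)) = Add(Mul(-3671, Rational(1, 48226)), Rational(-29180, 9533)) = Add(Rational(-3671, 48226), Rational(-29180, 9533)) = Rational(-1442230323, 459738458)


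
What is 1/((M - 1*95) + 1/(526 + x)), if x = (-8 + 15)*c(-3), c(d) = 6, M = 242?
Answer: 568/83497 ≈ 0.0068026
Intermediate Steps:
x = 42 (x = (-8 + 15)*6 = 7*6 = 42)
1/((M - 1*95) + 1/(526 + x)) = 1/((242 - 1*95) + 1/(526 + 42)) = 1/((242 - 95) + 1/568) = 1/(147 + 1/568) = 1/(83497/568) = 568/83497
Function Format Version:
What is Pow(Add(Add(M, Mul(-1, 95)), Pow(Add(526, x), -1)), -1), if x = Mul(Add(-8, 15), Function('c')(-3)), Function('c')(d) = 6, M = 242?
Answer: Rational(568, 83497) ≈ 0.0068026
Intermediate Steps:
x = 42 (x = Mul(Add(-8, 15), 6) = Mul(7, 6) = 42)
Pow(Add(Add(M, Mul(-1, 95)), Pow(Add(526, x), -1)), -1) = Pow(Add(Add(242, Mul(-1, 95)), Pow(Add(526, 42), -1)), -1) = Pow(Add(Add(242, -95), Pow(568, -1)), -1) = Pow(Add(147, Rational(1, 568)), -1) = Pow(Rational(83497, 568), -1) = Rational(568, 83497)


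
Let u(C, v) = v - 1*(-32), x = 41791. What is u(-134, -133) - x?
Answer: -41892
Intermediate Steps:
u(C, v) = 32 + v (u(C, v) = v + 32 = 32 + v)
u(-134, -133) - x = (32 - 133) - 1*41791 = -101 - 41791 = -41892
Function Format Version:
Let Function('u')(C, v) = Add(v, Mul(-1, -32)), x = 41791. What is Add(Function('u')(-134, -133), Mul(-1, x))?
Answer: -41892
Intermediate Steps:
Function('u')(C, v) = Add(32, v) (Function('u')(C, v) = Add(v, 32) = Add(32, v))
Add(Function('u')(-134, -133), Mul(-1, x)) = Add(Add(32, -133), Mul(-1, 41791)) = Add(-101, -41791) = -41892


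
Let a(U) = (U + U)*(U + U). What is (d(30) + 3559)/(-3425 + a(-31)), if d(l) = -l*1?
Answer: 3529/419 ≈ 8.4224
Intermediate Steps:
d(l) = -l
a(U) = 4*U² (a(U) = (2*U)*(2*U) = 4*U²)
(d(30) + 3559)/(-3425 + a(-31)) = (-1*30 + 3559)/(-3425 + 4*(-31)²) = (-30 + 3559)/(-3425 + 4*961) = 3529/(-3425 + 3844) = 3529/419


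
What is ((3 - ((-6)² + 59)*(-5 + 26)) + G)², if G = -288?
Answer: 5198400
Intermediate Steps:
((3 - ((-6)² + 59)*(-5 + 26)) + G)² = ((3 - ((-6)² + 59)*(-5 + 26)) - 288)² = ((3 - (36 + 59)*21) - 288)² = ((3 - 95*21) - 288)² = ((3 - 1*1995) - 288)² = ((3 - 1995) - 288)² = (-1992 - 288)² = (-2280)² = 5198400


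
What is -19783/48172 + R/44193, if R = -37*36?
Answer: -312811741/709621732 ≈ -0.44081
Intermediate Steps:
R = -1332
-19783/48172 + R/44193 = -19783/48172 - 1332/44193 = -19783*1/48172 - 1332*1/44193 = -19783/48172 - 444/14731 = -312811741/709621732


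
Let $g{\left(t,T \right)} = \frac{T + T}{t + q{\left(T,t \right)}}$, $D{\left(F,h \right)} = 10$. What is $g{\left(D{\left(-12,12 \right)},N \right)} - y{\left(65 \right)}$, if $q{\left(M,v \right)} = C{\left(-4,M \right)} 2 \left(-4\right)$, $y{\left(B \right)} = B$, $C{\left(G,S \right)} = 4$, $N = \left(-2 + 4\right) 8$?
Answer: $- \frac{731}{11} \approx -66.455$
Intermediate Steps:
$N = 16$ ($N = 2 \cdot 8 = 16$)
$q{\left(M,v \right)} = -32$ ($q{\left(M,v \right)} = 4 \cdot 2 \left(-4\right) = 8 \left(-4\right) = -32$)
$g{\left(t,T \right)} = \frac{2 T}{-32 + t}$ ($g{\left(t,T \right)} = \frac{T + T}{t - 32} = \frac{2 T}{-32 + t}$)
$g{\left(D{\left(-12,12 \right)},N \right)} - y{\left(65 \right)} = 2 \cdot 16 \frac{1}{-32 + 10} - 65 = 2 \cdot 16 \frac{1}{-22} - 65 = 2 \cdot 16 \left(- \frac{1}{22}\right) - 65 = - \frac{16}{11} - 65 = - \frac{731}{11}$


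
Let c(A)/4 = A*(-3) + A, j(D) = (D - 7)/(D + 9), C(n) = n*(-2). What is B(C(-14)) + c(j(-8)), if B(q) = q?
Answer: 148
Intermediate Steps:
C(n) = -2*n
j(D) = (-7 + D)/(9 + D)
c(A) = -8*A (c(A) = 4*(A*(-3) + A) = 4*(-3*A + A) = 4*(-2*A) = -8*A)
B(C(-14)) + c(j(-8)) = -2*(-14) - 8*(-7 - 8)/(9 - 8) = 28 - 8*(-15)/1 = 28 - 8*(-15) = 28 + 120 = 148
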